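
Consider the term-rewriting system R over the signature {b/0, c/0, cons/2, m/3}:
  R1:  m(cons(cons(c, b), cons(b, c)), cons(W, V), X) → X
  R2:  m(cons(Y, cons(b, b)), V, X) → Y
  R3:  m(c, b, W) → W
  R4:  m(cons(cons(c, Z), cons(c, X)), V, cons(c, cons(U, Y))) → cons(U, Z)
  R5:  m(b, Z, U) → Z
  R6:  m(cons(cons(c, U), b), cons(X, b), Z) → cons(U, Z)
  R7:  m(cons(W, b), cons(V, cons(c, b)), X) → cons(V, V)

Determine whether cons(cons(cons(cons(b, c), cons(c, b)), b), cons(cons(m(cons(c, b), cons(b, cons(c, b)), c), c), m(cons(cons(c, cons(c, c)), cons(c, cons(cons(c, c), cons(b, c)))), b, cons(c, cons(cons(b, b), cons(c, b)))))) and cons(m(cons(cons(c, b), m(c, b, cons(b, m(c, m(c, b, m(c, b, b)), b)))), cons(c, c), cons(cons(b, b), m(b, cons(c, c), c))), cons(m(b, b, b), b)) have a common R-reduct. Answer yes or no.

no — NF(t₁) = cons(cons(cons(cons(b, c), cons(c, b)), b), cons(cons(cons(b, b), c), cons(cons(b, b), cons(c, c)))), NF(t₂) = cons(cons(c, b), cons(b, b))

Reduce t₁ = cons(cons(cons(cons(b, c), cons(c, b)), b), cons(cons(m(cons(c, b), cons(b, cons(c, b)), c), c), m(cons(cons(c, cons(c, c)), cons(c, cons(cons(c, c), cons(b, c)))), b, cons(c, cons(cons(b, b), cons(c, b)))))):
1. cons(cons(cons(cons(b, c), cons(c, b)), b), cons(cons(m(cons(c, b), cons(b, cons(c, b)), c), c), m(cons(cons(c, cons(c, c)), cons(c, cons(cons(c, c), cons(b, c)))), b, cons(c, cons(cons(b, b), cons(c, b))))))  →  cons(cons(cons(cons(b, c), cons(c, b)), b), cons(cons(cons(b, b), c), m(cons(cons(c, cons(c, c)), cons(c, cons(cons(c, c), cons(b, c)))), b, cons(c, cons(cons(b, b), cons(c, b))))))   [R7 at 2.1.1]
2. cons(cons(cons(cons(b, c), cons(c, b)), b), cons(cons(cons(b, b), c), m(cons(cons(c, cons(c, c)), cons(c, cons(cons(c, c), cons(b, c)))), b, cons(c, cons(cons(b, b), cons(c, b))))))  →  cons(cons(cons(cons(b, c), cons(c, b)), b), cons(cons(cons(b, b), c), cons(cons(b, b), cons(c, c))))   [R4 at 2.2]

Reduce t₂ = cons(m(cons(cons(c, b), m(c, b, cons(b, m(c, m(c, b, m(c, b, b)), b)))), cons(c, c), cons(cons(b, b), m(b, cons(c, c), c))), cons(m(b, b, b), b)):
1. cons(m(cons(cons(c, b), m(c, b, cons(b, m(c, m(c, b, m(c, b, b)), b)))), cons(c, c), cons(cons(b, b), m(b, cons(c, c), c))), cons(m(b, b, b), b))  →  cons(m(cons(cons(c, b), cons(b, m(c, m(c, b, m(c, b, b)), b))), cons(c, c), cons(cons(b, b), m(b, cons(c, c), c))), cons(m(b, b, b), b))   [R3 at 1.1.2]
2. cons(m(cons(cons(c, b), cons(b, m(c, m(c, b, m(c, b, b)), b))), cons(c, c), cons(cons(b, b), m(b, cons(c, c), c))), cons(m(b, b, b), b))  →  cons(m(cons(cons(c, b), cons(b, m(c, m(c, b, b), b))), cons(c, c), cons(cons(b, b), m(b, cons(c, c), c))), cons(m(b, b, b), b))   [R3 at 1.1.2.2.2]
3. cons(m(cons(cons(c, b), cons(b, m(c, m(c, b, b), b))), cons(c, c), cons(cons(b, b), m(b, cons(c, c), c))), cons(m(b, b, b), b))  →  cons(m(cons(cons(c, b), cons(b, m(c, b, b))), cons(c, c), cons(cons(b, b), m(b, cons(c, c), c))), cons(m(b, b, b), b))   [R3 at 1.1.2.2.2]
4. cons(m(cons(cons(c, b), cons(b, m(c, b, b))), cons(c, c), cons(cons(b, b), m(b, cons(c, c), c))), cons(m(b, b, b), b))  →  cons(m(cons(cons(c, b), cons(b, b)), cons(c, c), cons(cons(b, b), m(b, cons(c, c), c))), cons(m(b, b, b), b))   [R3 at 1.1.2.2]
5. cons(m(cons(cons(c, b), cons(b, b)), cons(c, c), cons(cons(b, b), m(b, cons(c, c), c))), cons(m(b, b, b), b))  →  cons(cons(c, b), cons(m(b, b, b), b))   [R2 at 1]
6. cons(cons(c, b), cons(m(b, b, b), b))  →  cons(cons(c, b), cons(b, b))   [R5 at 2.1]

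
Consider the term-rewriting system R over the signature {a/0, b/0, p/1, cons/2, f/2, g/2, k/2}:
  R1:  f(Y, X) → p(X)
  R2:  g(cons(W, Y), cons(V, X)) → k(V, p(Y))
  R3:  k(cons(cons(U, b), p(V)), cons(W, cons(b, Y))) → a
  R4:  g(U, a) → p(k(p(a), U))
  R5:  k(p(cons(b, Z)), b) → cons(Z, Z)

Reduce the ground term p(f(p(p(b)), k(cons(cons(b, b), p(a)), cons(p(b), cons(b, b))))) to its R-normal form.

p(p(a))

1. p(f(p(p(b)), k(cons(cons(b, b), p(a)), cons(p(b), cons(b, b)))))  →  p(p(k(cons(cons(b, b), p(a)), cons(p(b), cons(b, b)))))   [R1 at 1]
2. p(p(k(cons(cons(b, b), p(a)), cons(p(b), cons(b, b)))))  →  p(p(a))   [R3 at 1.1]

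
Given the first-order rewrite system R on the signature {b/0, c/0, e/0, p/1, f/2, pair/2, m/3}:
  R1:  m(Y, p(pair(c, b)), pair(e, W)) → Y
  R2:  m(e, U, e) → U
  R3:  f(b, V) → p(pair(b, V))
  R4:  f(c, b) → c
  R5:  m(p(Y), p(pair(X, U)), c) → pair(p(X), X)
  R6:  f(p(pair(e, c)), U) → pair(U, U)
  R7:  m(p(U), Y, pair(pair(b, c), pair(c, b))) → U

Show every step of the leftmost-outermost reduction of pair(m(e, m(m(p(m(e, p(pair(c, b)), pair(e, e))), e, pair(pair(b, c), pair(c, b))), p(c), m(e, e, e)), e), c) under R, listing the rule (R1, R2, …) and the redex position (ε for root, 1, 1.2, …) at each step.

1. pair(m(e, m(m(p(m(e, p(pair(c, b)), pair(e, e))), e, pair(pair(b, c), pair(c, b))), p(c), m(e, e, e)), e), c)  →  pair(m(m(p(m(e, p(pair(c, b)), pair(e, e))), e, pair(pair(b, c), pair(c, b))), p(c), m(e, e, e)), c)   [R2 at 1]
2. pair(m(m(p(m(e, p(pair(c, b)), pair(e, e))), e, pair(pair(b, c), pair(c, b))), p(c), m(e, e, e)), c)  →  pair(m(m(e, p(pair(c, b)), pair(e, e)), p(c), m(e, e, e)), c)   [R7 at 1.1]
3. pair(m(m(e, p(pair(c, b)), pair(e, e)), p(c), m(e, e, e)), c)  →  pair(m(e, p(c), m(e, e, e)), c)   [R1 at 1.1]
4. pair(m(e, p(c), m(e, e, e)), c)  →  pair(m(e, p(c), e), c)   [R2 at 1.3]
5. pair(m(e, p(c), e), c)  →  pair(p(c), c)   [R2 at 1]

pair(p(c), c)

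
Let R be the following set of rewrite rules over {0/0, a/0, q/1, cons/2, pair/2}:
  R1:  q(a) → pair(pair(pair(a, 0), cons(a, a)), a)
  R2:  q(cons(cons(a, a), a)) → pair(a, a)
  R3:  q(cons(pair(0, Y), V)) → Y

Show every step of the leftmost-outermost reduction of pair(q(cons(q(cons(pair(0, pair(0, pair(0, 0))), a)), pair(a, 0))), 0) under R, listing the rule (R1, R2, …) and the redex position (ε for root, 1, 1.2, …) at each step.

pair(pair(0, 0), 0)

1. pair(q(cons(q(cons(pair(0, pair(0, pair(0, 0))), a)), pair(a, 0))), 0)  →  pair(q(cons(pair(0, pair(0, 0)), pair(a, 0))), 0)   [R3 at 1.1.1]
2. pair(q(cons(pair(0, pair(0, 0)), pair(a, 0))), 0)  →  pair(pair(0, 0), 0)   [R3 at 1]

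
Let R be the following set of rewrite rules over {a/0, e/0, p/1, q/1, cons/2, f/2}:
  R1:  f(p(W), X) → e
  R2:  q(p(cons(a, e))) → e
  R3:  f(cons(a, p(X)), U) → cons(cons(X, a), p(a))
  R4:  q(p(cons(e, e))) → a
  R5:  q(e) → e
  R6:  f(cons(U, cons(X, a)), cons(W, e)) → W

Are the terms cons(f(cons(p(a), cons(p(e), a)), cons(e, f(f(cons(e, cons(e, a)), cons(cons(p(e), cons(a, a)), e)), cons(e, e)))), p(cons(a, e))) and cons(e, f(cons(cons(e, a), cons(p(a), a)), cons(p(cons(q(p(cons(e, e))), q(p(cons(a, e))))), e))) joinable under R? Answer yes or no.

Reduce t₁ = cons(f(cons(p(a), cons(p(e), a)), cons(e, f(f(cons(e, cons(e, a)), cons(cons(p(e), cons(a, a)), e)), cons(e, e)))), p(cons(a, e))):
1. cons(f(cons(p(a), cons(p(e), a)), cons(e, f(f(cons(e, cons(e, a)), cons(cons(p(e), cons(a, a)), e)), cons(e, e)))), p(cons(a, e)))  →  cons(f(cons(p(a), cons(p(e), a)), cons(e, f(cons(p(e), cons(a, a)), cons(e, e)))), p(cons(a, e)))   [R6 at 1.2.2.1]
2. cons(f(cons(p(a), cons(p(e), a)), cons(e, f(cons(p(e), cons(a, a)), cons(e, e)))), p(cons(a, e)))  →  cons(f(cons(p(a), cons(p(e), a)), cons(e, e)), p(cons(a, e)))   [R6 at 1.2.2]
3. cons(f(cons(p(a), cons(p(e), a)), cons(e, e)), p(cons(a, e)))  →  cons(e, p(cons(a, e)))   [R6 at 1]

Reduce t₂ = cons(e, f(cons(cons(e, a), cons(p(a), a)), cons(p(cons(q(p(cons(e, e))), q(p(cons(a, e))))), e))):
1. cons(e, f(cons(cons(e, a), cons(p(a), a)), cons(p(cons(q(p(cons(e, e))), q(p(cons(a, e))))), e)))  →  cons(e, p(cons(q(p(cons(e, e))), q(p(cons(a, e))))))   [R6 at 2]
2. cons(e, p(cons(q(p(cons(e, e))), q(p(cons(a, e))))))  →  cons(e, p(cons(a, q(p(cons(a, e))))))   [R4 at 2.1.1]
3. cons(e, p(cons(a, q(p(cons(a, e))))))  →  cons(e, p(cons(a, e)))   [R2 at 2.1.2]

yes — NF(t₁) = cons(e, p(cons(a, e))), NF(t₂) = cons(e, p(cons(a, e)))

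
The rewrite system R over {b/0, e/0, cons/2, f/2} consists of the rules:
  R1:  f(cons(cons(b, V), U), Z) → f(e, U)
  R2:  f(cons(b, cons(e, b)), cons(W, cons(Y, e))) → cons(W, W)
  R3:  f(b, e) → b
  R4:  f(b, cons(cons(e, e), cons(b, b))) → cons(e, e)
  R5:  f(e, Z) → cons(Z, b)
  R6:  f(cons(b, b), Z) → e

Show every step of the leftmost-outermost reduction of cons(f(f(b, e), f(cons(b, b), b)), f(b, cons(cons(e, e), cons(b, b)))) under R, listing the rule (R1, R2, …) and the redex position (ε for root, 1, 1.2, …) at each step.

1. cons(f(f(b, e), f(cons(b, b), b)), f(b, cons(cons(e, e), cons(b, b))))  →  cons(f(b, f(cons(b, b), b)), f(b, cons(cons(e, e), cons(b, b))))   [R3 at 1.1]
2. cons(f(b, f(cons(b, b), b)), f(b, cons(cons(e, e), cons(b, b))))  →  cons(f(b, e), f(b, cons(cons(e, e), cons(b, b))))   [R6 at 1.2]
3. cons(f(b, e), f(b, cons(cons(e, e), cons(b, b))))  →  cons(b, f(b, cons(cons(e, e), cons(b, b))))   [R3 at 1]
4. cons(b, f(b, cons(cons(e, e), cons(b, b))))  →  cons(b, cons(e, e))   [R4 at 2]

cons(b, cons(e, e))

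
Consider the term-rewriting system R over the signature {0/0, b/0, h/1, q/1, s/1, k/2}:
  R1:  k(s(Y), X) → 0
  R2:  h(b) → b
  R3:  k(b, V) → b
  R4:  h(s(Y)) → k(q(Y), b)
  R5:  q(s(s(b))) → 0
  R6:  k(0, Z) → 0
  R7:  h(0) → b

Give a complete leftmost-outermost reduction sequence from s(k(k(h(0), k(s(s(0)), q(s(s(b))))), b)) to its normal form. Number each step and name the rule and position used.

s(b)

1. s(k(k(h(0), k(s(s(0)), q(s(s(b))))), b))  →  s(k(k(b, k(s(s(0)), q(s(s(b))))), b))   [R7 at 1.1.1]
2. s(k(k(b, k(s(s(0)), q(s(s(b))))), b))  →  s(k(b, b))   [R3 at 1.1]
3. s(k(b, b))  →  s(b)   [R3 at 1]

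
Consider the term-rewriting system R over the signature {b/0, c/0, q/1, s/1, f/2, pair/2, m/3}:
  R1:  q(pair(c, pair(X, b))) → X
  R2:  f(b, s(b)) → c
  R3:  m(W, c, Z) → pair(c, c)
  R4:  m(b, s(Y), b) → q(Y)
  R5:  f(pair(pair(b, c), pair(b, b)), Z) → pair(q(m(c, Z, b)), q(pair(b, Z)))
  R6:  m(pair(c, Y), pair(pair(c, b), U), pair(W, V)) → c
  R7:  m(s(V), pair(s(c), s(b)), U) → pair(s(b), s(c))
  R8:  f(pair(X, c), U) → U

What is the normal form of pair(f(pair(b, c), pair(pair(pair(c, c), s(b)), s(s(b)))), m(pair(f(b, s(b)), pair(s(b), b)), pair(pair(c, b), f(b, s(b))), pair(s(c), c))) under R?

pair(pair(pair(pair(c, c), s(b)), s(s(b))), c)

1. pair(f(pair(b, c), pair(pair(pair(c, c), s(b)), s(s(b)))), m(pair(f(b, s(b)), pair(s(b), b)), pair(pair(c, b), f(b, s(b))), pair(s(c), c)))  →  pair(pair(pair(pair(c, c), s(b)), s(s(b))), m(pair(f(b, s(b)), pair(s(b), b)), pair(pair(c, b), f(b, s(b))), pair(s(c), c)))   [R8 at 1]
2. pair(pair(pair(pair(c, c), s(b)), s(s(b))), m(pair(f(b, s(b)), pair(s(b), b)), pair(pair(c, b), f(b, s(b))), pair(s(c), c)))  →  pair(pair(pair(pair(c, c), s(b)), s(s(b))), m(pair(c, pair(s(b), b)), pair(pair(c, b), f(b, s(b))), pair(s(c), c)))   [R2 at 2.1.1]
3. pair(pair(pair(pair(c, c), s(b)), s(s(b))), m(pair(c, pair(s(b), b)), pair(pair(c, b), f(b, s(b))), pair(s(c), c)))  →  pair(pair(pair(pair(c, c), s(b)), s(s(b))), c)   [R6 at 2]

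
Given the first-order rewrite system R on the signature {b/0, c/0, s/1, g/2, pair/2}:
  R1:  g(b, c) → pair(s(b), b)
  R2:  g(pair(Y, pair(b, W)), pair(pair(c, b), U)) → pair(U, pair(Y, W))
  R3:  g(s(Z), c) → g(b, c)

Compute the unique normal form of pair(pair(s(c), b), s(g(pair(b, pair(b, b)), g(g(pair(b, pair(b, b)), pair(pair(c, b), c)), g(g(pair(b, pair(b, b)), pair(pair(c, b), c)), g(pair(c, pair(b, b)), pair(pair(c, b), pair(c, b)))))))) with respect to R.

pair(pair(s(c), b), s(pair(pair(c, b), pair(b, b))))

1. pair(pair(s(c), b), s(g(pair(b, pair(b, b)), g(g(pair(b, pair(b, b)), pair(pair(c, b), c)), g(g(pair(b, pair(b, b)), pair(pair(c, b), c)), g(pair(c, pair(b, b)), pair(pair(c, b), pair(c, b))))))))  →  pair(pair(s(c), b), s(g(pair(b, pair(b, b)), g(pair(c, pair(b, b)), g(g(pair(b, pair(b, b)), pair(pair(c, b), c)), g(pair(c, pair(b, b)), pair(pair(c, b), pair(c, b))))))))   [R2 at 2.1.2.1]
2. pair(pair(s(c), b), s(g(pair(b, pair(b, b)), g(pair(c, pair(b, b)), g(g(pair(b, pair(b, b)), pair(pair(c, b), c)), g(pair(c, pair(b, b)), pair(pair(c, b), pair(c, b))))))))  →  pair(pair(s(c), b), s(g(pair(b, pair(b, b)), g(pair(c, pair(b, b)), g(pair(c, pair(b, b)), g(pair(c, pair(b, b)), pair(pair(c, b), pair(c, b))))))))   [R2 at 2.1.2.2.1]
3. pair(pair(s(c), b), s(g(pair(b, pair(b, b)), g(pair(c, pair(b, b)), g(pair(c, pair(b, b)), g(pair(c, pair(b, b)), pair(pair(c, b), pair(c, b))))))))  →  pair(pair(s(c), b), s(g(pair(b, pair(b, b)), g(pair(c, pair(b, b)), g(pair(c, pair(b, b)), pair(pair(c, b), pair(c, b)))))))   [R2 at 2.1.2.2.2]
4. pair(pair(s(c), b), s(g(pair(b, pair(b, b)), g(pair(c, pair(b, b)), g(pair(c, pair(b, b)), pair(pair(c, b), pair(c, b)))))))  →  pair(pair(s(c), b), s(g(pair(b, pair(b, b)), g(pair(c, pair(b, b)), pair(pair(c, b), pair(c, b))))))   [R2 at 2.1.2.2]
5. pair(pair(s(c), b), s(g(pair(b, pair(b, b)), g(pair(c, pair(b, b)), pair(pair(c, b), pair(c, b))))))  →  pair(pair(s(c), b), s(g(pair(b, pair(b, b)), pair(pair(c, b), pair(c, b)))))   [R2 at 2.1.2]
6. pair(pair(s(c), b), s(g(pair(b, pair(b, b)), pair(pair(c, b), pair(c, b)))))  →  pair(pair(s(c), b), s(pair(pair(c, b), pair(b, b))))   [R2 at 2.1]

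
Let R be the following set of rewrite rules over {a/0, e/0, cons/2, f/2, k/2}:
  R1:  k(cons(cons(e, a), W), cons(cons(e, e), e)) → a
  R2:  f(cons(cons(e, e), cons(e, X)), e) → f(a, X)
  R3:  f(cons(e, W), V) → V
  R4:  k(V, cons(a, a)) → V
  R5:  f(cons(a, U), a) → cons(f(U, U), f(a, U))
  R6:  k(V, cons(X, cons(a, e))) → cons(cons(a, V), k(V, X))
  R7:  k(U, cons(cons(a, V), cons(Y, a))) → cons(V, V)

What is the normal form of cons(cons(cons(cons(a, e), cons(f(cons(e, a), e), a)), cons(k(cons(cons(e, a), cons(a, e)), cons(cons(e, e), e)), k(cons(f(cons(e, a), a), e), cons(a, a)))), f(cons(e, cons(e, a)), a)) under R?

cons(cons(cons(cons(a, e), cons(e, a)), cons(a, cons(a, e))), a)

1. cons(cons(cons(cons(a, e), cons(f(cons(e, a), e), a)), cons(k(cons(cons(e, a), cons(a, e)), cons(cons(e, e), e)), k(cons(f(cons(e, a), a), e), cons(a, a)))), f(cons(e, cons(e, a)), a))  →  cons(cons(cons(cons(a, e), cons(e, a)), cons(k(cons(cons(e, a), cons(a, e)), cons(cons(e, e), e)), k(cons(f(cons(e, a), a), e), cons(a, a)))), f(cons(e, cons(e, a)), a))   [R3 at 1.1.2.1]
2. cons(cons(cons(cons(a, e), cons(e, a)), cons(k(cons(cons(e, a), cons(a, e)), cons(cons(e, e), e)), k(cons(f(cons(e, a), a), e), cons(a, a)))), f(cons(e, cons(e, a)), a))  →  cons(cons(cons(cons(a, e), cons(e, a)), cons(a, k(cons(f(cons(e, a), a), e), cons(a, a)))), f(cons(e, cons(e, a)), a))   [R1 at 1.2.1]
3. cons(cons(cons(cons(a, e), cons(e, a)), cons(a, k(cons(f(cons(e, a), a), e), cons(a, a)))), f(cons(e, cons(e, a)), a))  →  cons(cons(cons(cons(a, e), cons(e, a)), cons(a, cons(f(cons(e, a), a), e))), f(cons(e, cons(e, a)), a))   [R4 at 1.2.2]
4. cons(cons(cons(cons(a, e), cons(e, a)), cons(a, cons(f(cons(e, a), a), e))), f(cons(e, cons(e, a)), a))  →  cons(cons(cons(cons(a, e), cons(e, a)), cons(a, cons(a, e))), f(cons(e, cons(e, a)), a))   [R3 at 1.2.2.1]
5. cons(cons(cons(cons(a, e), cons(e, a)), cons(a, cons(a, e))), f(cons(e, cons(e, a)), a))  →  cons(cons(cons(cons(a, e), cons(e, a)), cons(a, cons(a, e))), a)   [R3 at 2]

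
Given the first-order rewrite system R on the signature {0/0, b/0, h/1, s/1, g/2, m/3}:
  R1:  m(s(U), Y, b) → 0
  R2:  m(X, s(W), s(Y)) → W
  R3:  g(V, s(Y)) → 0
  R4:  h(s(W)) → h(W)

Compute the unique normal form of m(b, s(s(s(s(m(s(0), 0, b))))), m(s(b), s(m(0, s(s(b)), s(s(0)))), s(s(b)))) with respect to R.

s(s(s(0)))

1. m(b, s(s(s(s(m(s(0), 0, b))))), m(s(b), s(m(0, s(s(b)), s(s(0)))), s(s(b))))  →  m(b, s(s(s(s(0)))), m(s(b), s(m(0, s(s(b)), s(s(0)))), s(s(b))))   [R1 at 2.1.1.1.1]
2. m(b, s(s(s(s(0)))), m(s(b), s(m(0, s(s(b)), s(s(0)))), s(s(b))))  →  m(b, s(s(s(s(0)))), m(0, s(s(b)), s(s(0))))   [R2 at 3]
3. m(b, s(s(s(s(0)))), m(0, s(s(b)), s(s(0))))  →  m(b, s(s(s(s(0)))), s(b))   [R2 at 3]
4. m(b, s(s(s(s(0)))), s(b))  →  s(s(s(0)))   [R2 at ε]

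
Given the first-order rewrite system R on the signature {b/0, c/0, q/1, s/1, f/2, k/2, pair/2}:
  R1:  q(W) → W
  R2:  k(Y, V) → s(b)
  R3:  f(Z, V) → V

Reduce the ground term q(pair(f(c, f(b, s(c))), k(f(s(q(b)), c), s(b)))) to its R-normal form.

pair(s(c), s(b))

1. q(pair(f(c, f(b, s(c))), k(f(s(q(b)), c), s(b))))  →  pair(f(c, f(b, s(c))), k(f(s(q(b)), c), s(b)))   [R1 at ε]
2. pair(f(c, f(b, s(c))), k(f(s(q(b)), c), s(b)))  →  pair(f(b, s(c)), k(f(s(q(b)), c), s(b)))   [R3 at 1]
3. pair(f(b, s(c)), k(f(s(q(b)), c), s(b)))  →  pair(s(c), k(f(s(q(b)), c), s(b)))   [R3 at 1]
4. pair(s(c), k(f(s(q(b)), c), s(b)))  →  pair(s(c), s(b))   [R2 at 2]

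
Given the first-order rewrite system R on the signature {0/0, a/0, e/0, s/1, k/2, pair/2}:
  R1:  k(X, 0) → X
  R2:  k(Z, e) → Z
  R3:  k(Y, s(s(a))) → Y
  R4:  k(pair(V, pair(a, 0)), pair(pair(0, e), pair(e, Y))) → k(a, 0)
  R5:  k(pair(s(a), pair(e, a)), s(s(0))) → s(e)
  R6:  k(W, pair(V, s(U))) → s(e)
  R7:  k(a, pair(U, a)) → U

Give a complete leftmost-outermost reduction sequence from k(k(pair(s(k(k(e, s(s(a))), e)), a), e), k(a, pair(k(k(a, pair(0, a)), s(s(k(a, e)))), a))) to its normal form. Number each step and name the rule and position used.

pair(s(e), a)

1. k(k(pair(s(k(k(e, s(s(a))), e)), a), e), k(a, pair(k(k(a, pair(0, a)), s(s(k(a, e)))), a)))  →  k(pair(s(k(k(e, s(s(a))), e)), a), k(a, pair(k(k(a, pair(0, a)), s(s(k(a, e)))), a)))   [R2 at 1]
2. k(pair(s(k(k(e, s(s(a))), e)), a), k(a, pair(k(k(a, pair(0, a)), s(s(k(a, e)))), a)))  →  k(pair(s(k(e, s(s(a)))), a), k(a, pair(k(k(a, pair(0, a)), s(s(k(a, e)))), a)))   [R2 at 1.1.1]
3. k(pair(s(k(e, s(s(a)))), a), k(a, pair(k(k(a, pair(0, a)), s(s(k(a, e)))), a)))  →  k(pair(s(e), a), k(a, pair(k(k(a, pair(0, a)), s(s(k(a, e)))), a)))   [R3 at 1.1.1]
4. k(pair(s(e), a), k(a, pair(k(k(a, pair(0, a)), s(s(k(a, e)))), a)))  →  k(pair(s(e), a), k(k(a, pair(0, a)), s(s(k(a, e)))))   [R7 at 2]
5. k(pair(s(e), a), k(k(a, pair(0, a)), s(s(k(a, e)))))  →  k(pair(s(e), a), k(0, s(s(k(a, e)))))   [R7 at 2.1]
6. k(pair(s(e), a), k(0, s(s(k(a, e)))))  →  k(pair(s(e), a), k(0, s(s(a))))   [R2 at 2.2.1.1]
7. k(pair(s(e), a), k(0, s(s(a))))  →  k(pair(s(e), a), 0)   [R3 at 2]
8. k(pair(s(e), a), 0)  →  pair(s(e), a)   [R1 at ε]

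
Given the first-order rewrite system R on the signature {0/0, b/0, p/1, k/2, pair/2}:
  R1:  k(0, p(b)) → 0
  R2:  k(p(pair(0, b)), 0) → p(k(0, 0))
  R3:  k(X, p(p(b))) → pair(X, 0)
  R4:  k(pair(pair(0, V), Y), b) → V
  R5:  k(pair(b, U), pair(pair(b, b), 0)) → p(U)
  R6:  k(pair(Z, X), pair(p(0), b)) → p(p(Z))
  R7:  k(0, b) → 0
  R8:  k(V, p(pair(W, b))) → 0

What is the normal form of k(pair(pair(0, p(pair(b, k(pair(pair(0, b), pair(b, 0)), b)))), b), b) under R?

p(pair(b, b))

1. k(pair(pair(0, p(pair(b, k(pair(pair(0, b), pair(b, 0)), b)))), b), b)  →  p(pair(b, k(pair(pair(0, b), pair(b, 0)), b)))   [R4 at ε]
2. p(pair(b, k(pair(pair(0, b), pair(b, 0)), b)))  →  p(pair(b, b))   [R4 at 1.2]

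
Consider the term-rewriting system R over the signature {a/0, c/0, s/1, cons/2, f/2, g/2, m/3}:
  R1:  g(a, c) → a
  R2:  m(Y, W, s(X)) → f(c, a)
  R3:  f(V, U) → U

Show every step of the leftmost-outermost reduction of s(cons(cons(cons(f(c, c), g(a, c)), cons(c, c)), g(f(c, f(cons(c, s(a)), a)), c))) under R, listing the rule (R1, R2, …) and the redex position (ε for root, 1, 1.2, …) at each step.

s(cons(cons(cons(c, a), cons(c, c)), a))

1. s(cons(cons(cons(f(c, c), g(a, c)), cons(c, c)), g(f(c, f(cons(c, s(a)), a)), c)))  →  s(cons(cons(cons(c, g(a, c)), cons(c, c)), g(f(c, f(cons(c, s(a)), a)), c)))   [R3 at 1.1.1.1]
2. s(cons(cons(cons(c, g(a, c)), cons(c, c)), g(f(c, f(cons(c, s(a)), a)), c)))  →  s(cons(cons(cons(c, a), cons(c, c)), g(f(c, f(cons(c, s(a)), a)), c)))   [R1 at 1.1.1.2]
3. s(cons(cons(cons(c, a), cons(c, c)), g(f(c, f(cons(c, s(a)), a)), c)))  →  s(cons(cons(cons(c, a), cons(c, c)), g(f(cons(c, s(a)), a), c)))   [R3 at 1.2.1]
4. s(cons(cons(cons(c, a), cons(c, c)), g(f(cons(c, s(a)), a), c)))  →  s(cons(cons(cons(c, a), cons(c, c)), g(a, c)))   [R3 at 1.2.1]
5. s(cons(cons(cons(c, a), cons(c, c)), g(a, c)))  →  s(cons(cons(cons(c, a), cons(c, c)), a))   [R1 at 1.2]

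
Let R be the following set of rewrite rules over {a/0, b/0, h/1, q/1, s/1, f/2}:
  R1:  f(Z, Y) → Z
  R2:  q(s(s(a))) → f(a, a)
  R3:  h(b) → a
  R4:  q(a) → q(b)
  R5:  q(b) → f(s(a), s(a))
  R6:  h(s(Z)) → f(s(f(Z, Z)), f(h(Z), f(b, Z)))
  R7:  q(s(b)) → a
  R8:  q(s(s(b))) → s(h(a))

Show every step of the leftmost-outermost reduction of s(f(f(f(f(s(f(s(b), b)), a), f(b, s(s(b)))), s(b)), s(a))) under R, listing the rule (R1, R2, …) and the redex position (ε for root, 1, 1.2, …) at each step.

s(s(s(b)))

1. s(f(f(f(f(s(f(s(b), b)), a), f(b, s(s(b)))), s(b)), s(a)))  →  s(f(f(f(s(f(s(b), b)), a), f(b, s(s(b)))), s(b)))   [R1 at 1]
2. s(f(f(f(s(f(s(b), b)), a), f(b, s(s(b)))), s(b)))  →  s(f(f(s(f(s(b), b)), a), f(b, s(s(b)))))   [R1 at 1]
3. s(f(f(s(f(s(b), b)), a), f(b, s(s(b)))))  →  s(f(s(f(s(b), b)), a))   [R1 at 1]
4. s(f(s(f(s(b), b)), a))  →  s(s(f(s(b), b)))   [R1 at 1]
5. s(s(f(s(b), b)))  →  s(s(s(b)))   [R1 at 1.1]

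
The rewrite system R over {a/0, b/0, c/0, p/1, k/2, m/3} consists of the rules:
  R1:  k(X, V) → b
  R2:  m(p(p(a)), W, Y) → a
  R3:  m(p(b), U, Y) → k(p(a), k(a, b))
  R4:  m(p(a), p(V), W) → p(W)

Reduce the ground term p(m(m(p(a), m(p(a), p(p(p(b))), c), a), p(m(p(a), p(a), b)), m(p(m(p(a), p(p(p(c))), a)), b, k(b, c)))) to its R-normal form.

p(p(a))

1. p(m(m(p(a), m(p(a), p(p(p(b))), c), a), p(m(p(a), p(a), b)), m(p(m(p(a), p(p(p(c))), a)), b, k(b, c))))  →  p(m(m(p(a), p(c), a), p(m(p(a), p(a), b)), m(p(m(p(a), p(p(p(c))), a)), b, k(b, c))))   [R4 at 1.1.2]
2. p(m(m(p(a), p(c), a), p(m(p(a), p(a), b)), m(p(m(p(a), p(p(p(c))), a)), b, k(b, c))))  →  p(m(p(a), p(m(p(a), p(a), b)), m(p(m(p(a), p(p(p(c))), a)), b, k(b, c))))   [R4 at 1.1]
3. p(m(p(a), p(m(p(a), p(a), b)), m(p(m(p(a), p(p(p(c))), a)), b, k(b, c))))  →  p(p(m(p(m(p(a), p(p(p(c))), a)), b, k(b, c))))   [R4 at 1]
4. p(p(m(p(m(p(a), p(p(p(c))), a)), b, k(b, c))))  →  p(p(m(p(p(a)), b, k(b, c))))   [R4 at 1.1.1.1]
5. p(p(m(p(p(a)), b, k(b, c))))  →  p(p(a))   [R2 at 1.1]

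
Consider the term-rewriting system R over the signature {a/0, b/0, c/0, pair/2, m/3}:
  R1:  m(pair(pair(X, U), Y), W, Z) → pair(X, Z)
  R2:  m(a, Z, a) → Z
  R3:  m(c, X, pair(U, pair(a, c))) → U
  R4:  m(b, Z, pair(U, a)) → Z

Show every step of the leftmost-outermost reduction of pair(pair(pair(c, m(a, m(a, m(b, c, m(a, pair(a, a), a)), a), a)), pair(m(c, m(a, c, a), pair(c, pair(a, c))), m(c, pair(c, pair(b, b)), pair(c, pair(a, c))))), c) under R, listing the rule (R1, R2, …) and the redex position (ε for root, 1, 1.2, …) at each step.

pair(pair(pair(c, c), pair(c, c)), c)

1. pair(pair(pair(c, m(a, m(a, m(b, c, m(a, pair(a, a), a)), a), a)), pair(m(c, m(a, c, a), pair(c, pair(a, c))), m(c, pair(c, pair(b, b)), pair(c, pair(a, c))))), c)  →  pair(pair(pair(c, m(a, m(b, c, m(a, pair(a, a), a)), a)), pair(m(c, m(a, c, a), pair(c, pair(a, c))), m(c, pair(c, pair(b, b)), pair(c, pair(a, c))))), c)   [R2 at 1.1.2]
2. pair(pair(pair(c, m(a, m(b, c, m(a, pair(a, a), a)), a)), pair(m(c, m(a, c, a), pair(c, pair(a, c))), m(c, pair(c, pair(b, b)), pair(c, pair(a, c))))), c)  →  pair(pair(pair(c, m(b, c, m(a, pair(a, a), a))), pair(m(c, m(a, c, a), pair(c, pair(a, c))), m(c, pair(c, pair(b, b)), pair(c, pair(a, c))))), c)   [R2 at 1.1.2]
3. pair(pair(pair(c, m(b, c, m(a, pair(a, a), a))), pair(m(c, m(a, c, a), pair(c, pair(a, c))), m(c, pair(c, pair(b, b)), pair(c, pair(a, c))))), c)  →  pair(pair(pair(c, m(b, c, pair(a, a))), pair(m(c, m(a, c, a), pair(c, pair(a, c))), m(c, pair(c, pair(b, b)), pair(c, pair(a, c))))), c)   [R2 at 1.1.2.3]
4. pair(pair(pair(c, m(b, c, pair(a, a))), pair(m(c, m(a, c, a), pair(c, pair(a, c))), m(c, pair(c, pair(b, b)), pair(c, pair(a, c))))), c)  →  pair(pair(pair(c, c), pair(m(c, m(a, c, a), pair(c, pair(a, c))), m(c, pair(c, pair(b, b)), pair(c, pair(a, c))))), c)   [R4 at 1.1.2]
5. pair(pair(pair(c, c), pair(m(c, m(a, c, a), pair(c, pair(a, c))), m(c, pair(c, pair(b, b)), pair(c, pair(a, c))))), c)  →  pair(pair(pair(c, c), pair(c, m(c, pair(c, pair(b, b)), pair(c, pair(a, c))))), c)   [R3 at 1.2.1]
6. pair(pair(pair(c, c), pair(c, m(c, pair(c, pair(b, b)), pair(c, pair(a, c))))), c)  →  pair(pair(pair(c, c), pair(c, c)), c)   [R3 at 1.2.2]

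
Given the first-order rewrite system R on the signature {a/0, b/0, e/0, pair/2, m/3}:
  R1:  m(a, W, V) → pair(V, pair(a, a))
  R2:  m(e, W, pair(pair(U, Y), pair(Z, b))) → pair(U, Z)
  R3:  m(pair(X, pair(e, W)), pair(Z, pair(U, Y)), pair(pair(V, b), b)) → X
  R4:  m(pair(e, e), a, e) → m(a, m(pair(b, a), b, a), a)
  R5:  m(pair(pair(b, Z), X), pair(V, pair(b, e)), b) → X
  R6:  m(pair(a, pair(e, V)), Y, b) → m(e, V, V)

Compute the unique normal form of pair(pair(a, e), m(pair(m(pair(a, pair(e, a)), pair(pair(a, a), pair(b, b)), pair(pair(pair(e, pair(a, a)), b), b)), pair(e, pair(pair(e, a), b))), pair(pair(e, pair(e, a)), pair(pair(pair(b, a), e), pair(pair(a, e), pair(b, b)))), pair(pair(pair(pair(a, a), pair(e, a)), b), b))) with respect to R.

pair(pair(a, e), a)

1. pair(pair(a, e), m(pair(m(pair(a, pair(e, a)), pair(pair(a, a), pair(b, b)), pair(pair(pair(e, pair(a, a)), b), b)), pair(e, pair(pair(e, a), b))), pair(pair(e, pair(e, a)), pair(pair(pair(b, a), e), pair(pair(a, e), pair(b, b)))), pair(pair(pair(pair(a, a), pair(e, a)), b), b)))  →  pair(pair(a, e), m(pair(a, pair(e, a)), pair(pair(a, a), pair(b, b)), pair(pair(pair(e, pair(a, a)), b), b)))   [R3 at 2]
2. pair(pair(a, e), m(pair(a, pair(e, a)), pair(pair(a, a), pair(b, b)), pair(pair(pair(e, pair(a, a)), b), b)))  →  pair(pair(a, e), a)   [R3 at 2]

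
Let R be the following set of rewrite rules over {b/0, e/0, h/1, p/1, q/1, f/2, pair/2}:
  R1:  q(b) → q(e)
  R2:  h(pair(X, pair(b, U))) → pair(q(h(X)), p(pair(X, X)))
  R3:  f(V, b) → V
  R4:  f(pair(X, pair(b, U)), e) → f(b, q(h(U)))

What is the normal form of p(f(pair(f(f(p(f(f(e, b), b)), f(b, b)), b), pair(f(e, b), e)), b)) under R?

1. p(f(pair(f(f(p(f(f(e, b), b)), f(b, b)), b), pair(f(e, b), e)), b))  →  p(pair(f(f(p(f(f(e, b), b)), f(b, b)), b), pair(f(e, b), e)))   [R3 at 1]
2. p(pair(f(f(p(f(f(e, b), b)), f(b, b)), b), pair(f(e, b), e)))  →  p(pair(f(p(f(f(e, b), b)), f(b, b)), pair(f(e, b), e)))   [R3 at 1.1]
3. p(pair(f(p(f(f(e, b), b)), f(b, b)), pair(f(e, b), e)))  →  p(pair(f(p(f(e, b)), f(b, b)), pair(f(e, b), e)))   [R3 at 1.1.1.1]
4. p(pair(f(p(f(e, b)), f(b, b)), pair(f(e, b), e)))  →  p(pair(f(p(e), f(b, b)), pair(f(e, b), e)))   [R3 at 1.1.1.1]
5. p(pair(f(p(e), f(b, b)), pair(f(e, b), e)))  →  p(pair(f(p(e), b), pair(f(e, b), e)))   [R3 at 1.1.2]
6. p(pair(f(p(e), b), pair(f(e, b), e)))  →  p(pair(p(e), pair(f(e, b), e)))   [R3 at 1.1]
7. p(pair(p(e), pair(f(e, b), e)))  →  p(pair(p(e), pair(e, e)))   [R3 at 1.2.1]

p(pair(p(e), pair(e, e)))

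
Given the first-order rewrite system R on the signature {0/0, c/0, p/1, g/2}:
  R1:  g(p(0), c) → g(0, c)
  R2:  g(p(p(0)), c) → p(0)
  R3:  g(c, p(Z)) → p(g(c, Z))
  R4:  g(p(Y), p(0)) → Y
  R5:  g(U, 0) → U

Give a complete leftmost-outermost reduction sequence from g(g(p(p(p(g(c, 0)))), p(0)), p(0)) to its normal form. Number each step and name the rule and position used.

p(c)

1. g(g(p(p(p(g(c, 0)))), p(0)), p(0))  →  g(p(p(g(c, 0))), p(0))   [R4 at 1]
2. g(p(p(g(c, 0))), p(0))  →  p(g(c, 0))   [R4 at ε]
3. p(g(c, 0))  →  p(c)   [R5 at 1]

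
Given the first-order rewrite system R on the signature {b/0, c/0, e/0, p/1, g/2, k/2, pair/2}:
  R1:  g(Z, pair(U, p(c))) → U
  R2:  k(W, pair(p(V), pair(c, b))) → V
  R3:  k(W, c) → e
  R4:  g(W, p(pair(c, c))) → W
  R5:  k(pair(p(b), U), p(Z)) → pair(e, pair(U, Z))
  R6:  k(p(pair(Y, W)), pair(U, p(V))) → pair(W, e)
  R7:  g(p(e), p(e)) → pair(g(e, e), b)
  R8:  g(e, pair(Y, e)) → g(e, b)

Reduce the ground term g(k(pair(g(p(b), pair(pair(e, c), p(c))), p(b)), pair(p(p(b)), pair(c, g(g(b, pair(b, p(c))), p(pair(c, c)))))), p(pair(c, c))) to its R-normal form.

1. g(k(pair(g(p(b), pair(pair(e, c), p(c))), p(b)), pair(p(p(b)), pair(c, g(g(b, pair(b, p(c))), p(pair(c, c)))))), p(pair(c, c)))  →  k(pair(g(p(b), pair(pair(e, c), p(c))), p(b)), pair(p(p(b)), pair(c, g(g(b, pair(b, p(c))), p(pair(c, c))))))   [R4 at ε]
2. k(pair(g(p(b), pair(pair(e, c), p(c))), p(b)), pair(p(p(b)), pair(c, g(g(b, pair(b, p(c))), p(pair(c, c))))))  →  k(pair(pair(e, c), p(b)), pair(p(p(b)), pair(c, g(g(b, pair(b, p(c))), p(pair(c, c))))))   [R1 at 1.1]
3. k(pair(pair(e, c), p(b)), pair(p(p(b)), pair(c, g(g(b, pair(b, p(c))), p(pair(c, c))))))  →  k(pair(pair(e, c), p(b)), pair(p(p(b)), pair(c, g(b, pair(b, p(c))))))   [R4 at 2.2.2]
4. k(pair(pair(e, c), p(b)), pair(p(p(b)), pair(c, g(b, pair(b, p(c))))))  →  k(pair(pair(e, c), p(b)), pair(p(p(b)), pair(c, b)))   [R1 at 2.2.2]
5. k(pair(pair(e, c), p(b)), pair(p(p(b)), pair(c, b)))  →  p(b)   [R2 at ε]

p(b)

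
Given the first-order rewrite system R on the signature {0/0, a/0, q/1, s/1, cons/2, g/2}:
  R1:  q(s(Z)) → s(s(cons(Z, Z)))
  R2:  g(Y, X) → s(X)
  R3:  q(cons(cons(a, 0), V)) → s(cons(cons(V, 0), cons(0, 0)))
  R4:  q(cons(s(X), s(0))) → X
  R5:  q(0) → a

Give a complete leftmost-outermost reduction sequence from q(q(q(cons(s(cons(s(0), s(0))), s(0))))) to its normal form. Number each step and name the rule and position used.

a

1. q(q(q(cons(s(cons(s(0), s(0))), s(0)))))  →  q(q(cons(s(0), s(0))))   [R4 at 1.1]
2. q(q(cons(s(0), s(0))))  →  q(0)   [R4 at 1]
3. q(0)  →  a   [R5 at ε]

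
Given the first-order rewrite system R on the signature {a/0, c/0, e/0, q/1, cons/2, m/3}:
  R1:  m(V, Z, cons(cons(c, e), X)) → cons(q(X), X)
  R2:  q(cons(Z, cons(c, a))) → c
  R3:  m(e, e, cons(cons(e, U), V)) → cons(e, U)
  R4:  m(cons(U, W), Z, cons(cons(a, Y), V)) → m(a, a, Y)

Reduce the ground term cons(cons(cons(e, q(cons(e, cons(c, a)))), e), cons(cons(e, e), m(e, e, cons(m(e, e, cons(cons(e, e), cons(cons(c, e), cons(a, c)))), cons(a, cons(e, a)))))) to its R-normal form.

cons(cons(cons(e, c), e), cons(cons(e, e), cons(e, e)))

1. cons(cons(cons(e, q(cons(e, cons(c, a)))), e), cons(cons(e, e), m(e, e, cons(m(e, e, cons(cons(e, e), cons(cons(c, e), cons(a, c)))), cons(a, cons(e, a))))))  →  cons(cons(cons(e, c), e), cons(cons(e, e), m(e, e, cons(m(e, e, cons(cons(e, e), cons(cons(c, e), cons(a, c)))), cons(a, cons(e, a))))))   [R2 at 1.1.2]
2. cons(cons(cons(e, c), e), cons(cons(e, e), m(e, e, cons(m(e, e, cons(cons(e, e), cons(cons(c, e), cons(a, c)))), cons(a, cons(e, a))))))  →  cons(cons(cons(e, c), e), cons(cons(e, e), m(e, e, cons(cons(e, e), cons(a, cons(e, a))))))   [R3 at 2.2.3.1]
3. cons(cons(cons(e, c), e), cons(cons(e, e), m(e, e, cons(cons(e, e), cons(a, cons(e, a))))))  →  cons(cons(cons(e, c), e), cons(cons(e, e), cons(e, e)))   [R3 at 2.2]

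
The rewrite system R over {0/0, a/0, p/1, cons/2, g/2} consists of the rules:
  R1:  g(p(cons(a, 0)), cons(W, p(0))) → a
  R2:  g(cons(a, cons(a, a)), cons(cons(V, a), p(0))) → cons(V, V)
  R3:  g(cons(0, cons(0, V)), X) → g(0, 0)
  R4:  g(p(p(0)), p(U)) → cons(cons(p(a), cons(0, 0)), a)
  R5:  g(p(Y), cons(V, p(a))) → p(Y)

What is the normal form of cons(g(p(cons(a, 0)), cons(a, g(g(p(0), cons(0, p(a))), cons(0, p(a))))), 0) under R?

cons(a, 0)

1. cons(g(p(cons(a, 0)), cons(a, g(g(p(0), cons(0, p(a))), cons(0, p(a))))), 0)  →  cons(g(p(cons(a, 0)), cons(a, g(p(0), cons(0, p(a))))), 0)   [R5 at 1.2.2.1]
2. cons(g(p(cons(a, 0)), cons(a, g(p(0), cons(0, p(a))))), 0)  →  cons(g(p(cons(a, 0)), cons(a, p(0))), 0)   [R5 at 1.2.2]
3. cons(g(p(cons(a, 0)), cons(a, p(0))), 0)  →  cons(a, 0)   [R1 at 1]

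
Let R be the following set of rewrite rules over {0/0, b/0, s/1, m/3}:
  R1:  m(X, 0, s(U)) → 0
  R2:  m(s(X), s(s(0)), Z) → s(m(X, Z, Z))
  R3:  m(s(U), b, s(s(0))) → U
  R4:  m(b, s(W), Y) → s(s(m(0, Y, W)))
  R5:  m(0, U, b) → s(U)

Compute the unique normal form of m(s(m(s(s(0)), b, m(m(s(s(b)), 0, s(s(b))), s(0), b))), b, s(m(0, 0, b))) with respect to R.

1. m(s(m(s(s(0)), b, m(m(s(s(b)), 0, s(s(b))), s(0), b))), b, s(m(0, 0, b)))  →  m(s(m(s(s(0)), b, m(0, s(0), b))), b, s(m(0, 0, b)))   [R1 at 1.1.3.1]
2. m(s(m(s(s(0)), b, m(0, s(0), b))), b, s(m(0, 0, b)))  →  m(s(m(s(s(0)), b, s(s(0)))), b, s(m(0, 0, b)))   [R5 at 1.1.3]
3. m(s(m(s(s(0)), b, s(s(0)))), b, s(m(0, 0, b)))  →  m(s(s(0)), b, s(m(0, 0, b)))   [R3 at 1.1]
4. m(s(s(0)), b, s(m(0, 0, b)))  →  m(s(s(0)), b, s(s(0)))   [R5 at 3.1]
5. m(s(s(0)), b, s(s(0)))  →  s(0)   [R3 at ε]

s(0)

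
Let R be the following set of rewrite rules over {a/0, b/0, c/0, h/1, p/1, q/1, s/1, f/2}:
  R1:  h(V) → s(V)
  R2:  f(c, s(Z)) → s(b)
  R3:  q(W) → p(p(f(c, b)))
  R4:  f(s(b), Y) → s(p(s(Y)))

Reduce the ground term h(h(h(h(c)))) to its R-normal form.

s(s(s(s(c))))

1. h(h(h(h(c))))  →  s(h(h(h(c))))   [R1 at ε]
2. s(h(h(h(c))))  →  s(s(h(h(c))))   [R1 at 1]
3. s(s(h(h(c))))  →  s(s(s(h(c))))   [R1 at 1.1]
4. s(s(s(h(c))))  →  s(s(s(s(c))))   [R1 at 1.1.1]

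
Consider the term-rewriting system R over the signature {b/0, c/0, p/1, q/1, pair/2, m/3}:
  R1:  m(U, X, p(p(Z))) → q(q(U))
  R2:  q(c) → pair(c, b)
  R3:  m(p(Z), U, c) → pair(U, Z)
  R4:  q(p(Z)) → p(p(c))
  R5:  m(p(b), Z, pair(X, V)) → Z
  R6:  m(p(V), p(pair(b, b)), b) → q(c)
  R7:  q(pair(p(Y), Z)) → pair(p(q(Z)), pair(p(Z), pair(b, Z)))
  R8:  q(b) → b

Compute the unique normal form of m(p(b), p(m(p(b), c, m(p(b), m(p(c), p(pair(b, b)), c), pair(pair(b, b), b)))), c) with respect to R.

1. m(p(b), p(m(p(b), c, m(p(b), m(p(c), p(pair(b, b)), c), pair(pair(b, b), b)))), c)  →  pair(p(m(p(b), c, m(p(b), m(p(c), p(pair(b, b)), c), pair(pair(b, b), b)))), b)   [R3 at ε]
2. pair(p(m(p(b), c, m(p(b), m(p(c), p(pair(b, b)), c), pair(pair(b, b), b)))), b)  →  pair(p(m(p(b), c, m(p(c), p(pair(b, b)), c))), b)   [R5 at 1.1.3]
3. pair(p(m(p(b), c, m(p(c), p(pair(b, b)), c))), b)  →  pair(p(m(p(b), c, pair(p(pair(b, b)), c))), b)   [R3 at 1.1.3]
4. pair(p(m(p(b), c, pair(p(pair(b, b)), c))), b)  →  pair(p(c), b)   [R5 at 1.1]

pair(p(c), b)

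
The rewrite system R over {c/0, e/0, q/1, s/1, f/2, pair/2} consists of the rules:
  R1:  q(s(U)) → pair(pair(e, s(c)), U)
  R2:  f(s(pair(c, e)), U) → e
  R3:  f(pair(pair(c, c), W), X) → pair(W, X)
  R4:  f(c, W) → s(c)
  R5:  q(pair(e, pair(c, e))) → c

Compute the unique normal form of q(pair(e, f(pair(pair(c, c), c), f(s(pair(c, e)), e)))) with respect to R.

1. q(pair(e, f(pair(pair(c, c), c), f(s(pair(c, e)), e))))  →  q(pair(e, pair(c, f(s(pair(c, e)), e))))   [R3 at 1.2]
2. q(pair(e, pair(c, f(s(pair(c, e)), e))))  →  q(pair(e, pair(c, e)))   [R2 at 1.2.2]
3. q(pair(e, pair(c, e)))  →  c   [R5 at ε]

c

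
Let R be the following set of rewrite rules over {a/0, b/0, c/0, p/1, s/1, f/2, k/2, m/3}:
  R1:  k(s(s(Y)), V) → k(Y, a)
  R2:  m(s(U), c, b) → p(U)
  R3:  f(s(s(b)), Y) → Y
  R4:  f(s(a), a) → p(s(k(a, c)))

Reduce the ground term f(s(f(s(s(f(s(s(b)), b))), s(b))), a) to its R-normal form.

a

1. f(s(f(s(s(f(s(s(b)), b))), s(b))), a)  →  f(s(f(s(s(b)), s(b))), a)   [R3 at 1.1.1.1.1]
2. f(s(f(s(s(b)), s(b))), a)  →  f(s(s(b)), a)   [R3 at 1.1]
3. f(s(s(b)), a)  →  a   [R3 at ε]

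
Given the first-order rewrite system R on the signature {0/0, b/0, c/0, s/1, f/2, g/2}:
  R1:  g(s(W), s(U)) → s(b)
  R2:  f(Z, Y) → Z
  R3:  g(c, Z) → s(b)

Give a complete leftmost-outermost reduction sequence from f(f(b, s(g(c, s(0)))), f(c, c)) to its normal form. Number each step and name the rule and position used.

b

1. f(f(b, s(g(c, s(0)))), f(c, c))  →  f(b, s(g(c, s(0))))   [R2 at ε]
2. f(b, s(g(c, s(0))))  →  b   [R2 at ε]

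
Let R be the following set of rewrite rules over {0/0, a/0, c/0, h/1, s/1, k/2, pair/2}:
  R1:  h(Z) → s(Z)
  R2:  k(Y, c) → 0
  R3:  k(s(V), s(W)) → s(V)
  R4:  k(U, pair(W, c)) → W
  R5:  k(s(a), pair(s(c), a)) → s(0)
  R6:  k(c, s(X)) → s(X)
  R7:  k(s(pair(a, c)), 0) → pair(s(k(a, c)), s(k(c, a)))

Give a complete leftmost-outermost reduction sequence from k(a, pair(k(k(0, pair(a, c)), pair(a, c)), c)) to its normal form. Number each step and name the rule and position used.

a

1. k(a, pair(k(k(0, pair(a, c)), pair(a, c)), c))  →  k(k(0, pair(a, c)), pair(a, c))   [R4 at ε]
2. k(k(0, pair(a, c)), pair(a, c))  →  a   [R4 at ε]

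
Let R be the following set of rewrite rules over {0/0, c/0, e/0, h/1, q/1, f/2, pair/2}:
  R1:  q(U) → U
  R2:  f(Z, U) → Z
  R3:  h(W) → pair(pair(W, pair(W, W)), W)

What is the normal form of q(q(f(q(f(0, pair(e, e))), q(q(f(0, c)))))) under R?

0

1. q(q(f(q(f(0, pair(e, e))), q(q(f(0, c))))))  →  q(f(q(f(0, pair(e, e))), q(q(f(0, c)))))   [R1 at ε]
2. q(f(q(f(0, pair(e, e))), q(q(f(0, c)))))  →  f(q(f(0, pair(e, e))), q(q(f(0, c))))   [R1 at ε]
3. f(q(f(0, pair(e, e))), q(q(f(0, c))))  →  q(f(0, pair(e, e)))   [R2 at ε]
4. q(f(0, pair(e, e)))  →  f(0, pair(e, e))   [R1 at ε]
5. f(0, pair(e, e))  →  0   [R2 at ε]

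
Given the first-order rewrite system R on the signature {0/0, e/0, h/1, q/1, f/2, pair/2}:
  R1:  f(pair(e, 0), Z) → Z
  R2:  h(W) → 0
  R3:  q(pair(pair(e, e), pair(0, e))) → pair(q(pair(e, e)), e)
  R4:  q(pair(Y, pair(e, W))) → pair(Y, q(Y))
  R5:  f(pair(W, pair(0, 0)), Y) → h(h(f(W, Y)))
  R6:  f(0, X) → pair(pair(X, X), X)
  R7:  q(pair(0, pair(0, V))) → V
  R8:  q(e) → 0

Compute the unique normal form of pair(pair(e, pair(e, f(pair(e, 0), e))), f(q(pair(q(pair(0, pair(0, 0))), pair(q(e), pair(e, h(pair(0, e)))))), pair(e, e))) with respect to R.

1. pair(pair(e, pair(e, f(pair(e, 0), e))), f(q(pair(q(pair(0, pair(0, 0))), pair(q(e), pair(e, h(pair(0, e)))))), pair(e, e)))  →  pair(pair(e, pair(e, e)), f(q(pair(q(pair(0, pair(0, 0))), pair(q(e), pair(e, h(pair(0, e)))))), pair(e, e)))   [R1 at 1.2.2]
2. pair(pair(e, pair(e, e)), f(q(pair(q(pair(0, pair(0, 0))), pair(q(e), pair(e, h(pair(0, e)))))), pair(e, e)))  →  pair(pair(e, pair(e, e)), f(q(pair(0, pair(q(e), pair(e, h(pair(0, e)))))), pair(e, e)))   [R7 at 2.1.1.1]
3. pair(pair(e, pair(e, e)), f(q(pair(0, pair(q(e), pair(e, h(pair(0, e)))))), pair(e, e)))  →  pair(pair(e, pair(e, e)), f(q(pair(0, pair(0, pair(e, h(pair(0, e)))))), pair(e, e)))   [R8 at 2.1.1.2.1]
4. pair(pair(e, pair(e, e)), f(q(pair(0, pair(0, pair(e, h(pair(0, e)))))), pair(e, e)))  →  pair(pair(e, pair(e, e)), f(pair(e, h(pair(0, e))), pair(e, e)))   [R7 at 2.1]
5. pair(pair(e, pair(e, e)), f(pair(e, h(pair(0, e))), pair(e, e)))  →  pair(pair(e, pair(e, e)), f(pair(e, 0), pair(e, e)))   [R2 at 2.1.2]
6. pair(pair(e, pair(e, e)), f(pair(e, 0), pair(e, e)))  →  pair(pair(e, pair(e, e)), pair(e, e))   [R1 at 2]

pair(pair(e, pair(e, e)), pair(e, e))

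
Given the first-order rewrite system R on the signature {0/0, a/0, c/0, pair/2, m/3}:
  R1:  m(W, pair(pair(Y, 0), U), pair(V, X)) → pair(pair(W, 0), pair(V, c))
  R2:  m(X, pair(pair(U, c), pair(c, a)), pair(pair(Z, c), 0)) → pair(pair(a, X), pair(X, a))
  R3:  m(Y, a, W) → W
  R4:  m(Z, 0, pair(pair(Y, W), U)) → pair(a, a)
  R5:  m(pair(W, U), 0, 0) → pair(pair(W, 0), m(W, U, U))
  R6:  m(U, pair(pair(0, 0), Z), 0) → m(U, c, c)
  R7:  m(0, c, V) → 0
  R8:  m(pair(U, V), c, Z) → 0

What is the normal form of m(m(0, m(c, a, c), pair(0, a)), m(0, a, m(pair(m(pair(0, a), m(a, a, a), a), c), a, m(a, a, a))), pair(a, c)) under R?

pair(a, c)

1. m(m(0, m(c, a, c), pair(0, a)), m(0, a, m(pair(m(pair(0, a), m(a, a, a), a), c), a, m(a, a, a))), pair(a, c))  →  m(m(0, c, pair(0, a)), m(0, a, m(pair(m(pair(0, a), m(a, a, a), a), c), a, m(a, a, a))), pair(a, c))   [R3 at 1.2]
2. m(m(0, c, pair(0, a)), m(0, a, m(pair(m(pair(0, a), m(a, a, a), a), c), a, m(a, a, a))), pair(a, c))  →  m(0, m(0, a, m(pair(m(pair(0, a), m(a, a, a), a), c), a, m(a, a, a))), pair(a, c))   [R7 at 1]
3. m(0, m(0, a, m(pair(m(pair(0, a), m(a, a, a), a), c), a, m(a, a, a))), pair(a, c))  →  m(0, m(pair(m(pair(0, a), m(a, a, a), a), c), a, m(a, a, a)), pair(a, c))   [R3 at 2]
4. m(0, m(pair(m(pair(0, a), m(a, a, a), a), c), a, m(a, a, a)), pair(a, c))  →  m(0, m(a, a, a), pair(a, c))   [R3 at 2]
5. m(0, m(a, a, a), pair(a, c))  →  m(0, a, pair(a, c))   [R3 at 2]
6. m(0, a, pair(a, c))  →  pair(a, c)   [R3 at ε]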